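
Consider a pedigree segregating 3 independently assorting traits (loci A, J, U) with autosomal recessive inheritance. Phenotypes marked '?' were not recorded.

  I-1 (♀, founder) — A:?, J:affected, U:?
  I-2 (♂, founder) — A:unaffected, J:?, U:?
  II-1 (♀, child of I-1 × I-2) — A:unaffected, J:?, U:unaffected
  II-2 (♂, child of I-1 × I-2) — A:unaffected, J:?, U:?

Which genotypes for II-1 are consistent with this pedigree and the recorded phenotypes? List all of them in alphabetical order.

A/I-1 ? ·: AA|Aa|aa
A/I-2 un ·: AA|Aa
A/II-1 un I-1×I-2: AA|Aa
A/II-2 un I-1×I-2: AA|Aa
⇒ A over [I-1,I-2,II-1,II-2]: 15 consistent
J/I-1 aff ·: jj
J/I-2 ? ·: JJ|Jj|jj
J/II-1 ? I-1×I-2: Jj|jj
J/II-2 ? I-1×I-2: Jj|jj
⇒ J over [I-1,I-2,II-1,II-2]: 6 consistent
U/I-1 ? ·: UU|Uu|uu
U/I-2 ? ·: UU|Uu|uu
U/II-1 un I-1×I-2: UU|Uu
U/II-2 ? I-1×I-2: UU|Uu|uu
⇒ U over [I-1,I-2,II-1,II-2]: 21 consistent

II-1 ∈ {AA Jj UU, AA Jj Uu, AA jj UU, AA jj Uu, Aa Jj UU, Aa Jj Uu, Aa jj UU, Aa jj Uu}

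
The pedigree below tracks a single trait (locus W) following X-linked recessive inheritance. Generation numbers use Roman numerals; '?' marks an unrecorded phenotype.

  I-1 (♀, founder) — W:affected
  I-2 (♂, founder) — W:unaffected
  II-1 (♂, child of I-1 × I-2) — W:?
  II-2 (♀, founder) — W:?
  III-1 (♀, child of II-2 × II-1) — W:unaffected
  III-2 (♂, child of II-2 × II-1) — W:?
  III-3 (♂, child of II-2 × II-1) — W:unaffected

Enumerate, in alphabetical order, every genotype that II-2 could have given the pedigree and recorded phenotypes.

W/I-1 aff ·: X^wX^w
W/I-2 un ·: X^WY
W/II-1 ? I-1×I-2: X^wY
W/II-2 ? ·: X^WX^W|X^WX^w
W/III-1 un II-2×II-1: X^WX^w
W/III-2 ? II-2×II-1: X^WY|X^wY
W/III-3 un II-2×II-1: X^WY
⇒ W over [I-1,I-2,II-1,II-2,III-1,III-2,III-3]: 3 consistent

II-2 ∈ {X^WX^W, X^WX^w}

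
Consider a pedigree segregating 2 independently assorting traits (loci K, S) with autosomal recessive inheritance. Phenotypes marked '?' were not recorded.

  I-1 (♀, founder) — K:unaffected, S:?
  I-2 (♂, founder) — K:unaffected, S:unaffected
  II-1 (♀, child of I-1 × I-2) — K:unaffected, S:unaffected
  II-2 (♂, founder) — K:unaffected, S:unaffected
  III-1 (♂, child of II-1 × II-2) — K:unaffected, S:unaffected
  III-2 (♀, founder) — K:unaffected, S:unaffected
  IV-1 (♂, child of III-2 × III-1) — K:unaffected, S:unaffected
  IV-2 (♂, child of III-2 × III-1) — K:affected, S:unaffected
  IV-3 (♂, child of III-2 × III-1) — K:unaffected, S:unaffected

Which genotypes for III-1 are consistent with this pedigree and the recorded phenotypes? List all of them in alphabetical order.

III-1 ∈ {Kk SS, Kk Ss}

K/I-1 un ·: KK|Kk
K/I-2 un ·: KK|Kk
K/II-1 un I-1×I-2: KK|Kk
K/II-2 un ·: KK|Kk
K/III-1 un II-1×II-2: Kk
K/III-2 un ·: Kk
K/IV-1 un III-2×III-1: KK|Kk
K/IV-2 aff III-2×III-1: kk
K/IV-3 un III-2×III-1: KK|Kk
⇒ K over [I-1,I-2,II-1,II-2,III-1,III-2,IV-1,IV-2,IV-3]: 40 consistent
S/I-1 ? ·: SS|Ss|ss
S/I-2 un ·: SS|Ss
S/II-1 un I-1×I-2: SS|Ss
S/II-2 un ·: SS|Ss
S/III-1 un II-1×II-2: SS|Ss
S/III-2 un ·: SS|Ss
S/IV-1 un III-2×III-1: SS|Ss
S/IV-2 un III-2×III-1: SS|Ss
S/IV-3 un III-2×III-1: SS|Ss
⇒ S over [I-1,I-2,II-1,II-2,III-1,III-2,IV-1,IV-2,IV-3]: 386 consistent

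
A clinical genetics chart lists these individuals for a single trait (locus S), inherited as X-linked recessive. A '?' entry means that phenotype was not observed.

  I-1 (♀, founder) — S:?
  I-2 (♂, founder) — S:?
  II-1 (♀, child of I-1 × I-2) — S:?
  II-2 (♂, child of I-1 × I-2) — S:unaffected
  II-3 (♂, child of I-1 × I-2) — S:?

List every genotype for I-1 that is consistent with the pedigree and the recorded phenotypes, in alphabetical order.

I-1 ∈ {X^SX^S, X^SX^s}

S/I-1 ? ·: X^SX^S|X^SX^s
S/I-2 ? ·: X^SY|X^sY
S/II-1 ? I-1×I-2: X^SX^S|X^SX^s|X^sX^s
S/II-2 un I-1×I-2: X^SY
S/II-3 ? I-1×I-2: X^SY|X^sY
⇒ S over [I-1,I-2,II-1,II-2,II-3]: 10 consistent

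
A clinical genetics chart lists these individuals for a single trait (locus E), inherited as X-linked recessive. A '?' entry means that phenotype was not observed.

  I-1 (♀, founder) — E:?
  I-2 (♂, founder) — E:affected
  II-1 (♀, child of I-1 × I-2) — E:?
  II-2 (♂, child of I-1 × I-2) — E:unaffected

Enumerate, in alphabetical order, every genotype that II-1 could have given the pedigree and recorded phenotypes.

II-1 ∈ {X^EX^e, X^eX^e}

E/I-1 ? ·: X^EX^E|X^EX^e
E/I-2 aff ·: X^eY
E/II-1 ? I-1×I-2: X^EX^e|X^eX^e
E/II-2 un I-1×I-2: X^EY
⇒ E over [I-1,I-2,II-1,II-2]: 3 consistent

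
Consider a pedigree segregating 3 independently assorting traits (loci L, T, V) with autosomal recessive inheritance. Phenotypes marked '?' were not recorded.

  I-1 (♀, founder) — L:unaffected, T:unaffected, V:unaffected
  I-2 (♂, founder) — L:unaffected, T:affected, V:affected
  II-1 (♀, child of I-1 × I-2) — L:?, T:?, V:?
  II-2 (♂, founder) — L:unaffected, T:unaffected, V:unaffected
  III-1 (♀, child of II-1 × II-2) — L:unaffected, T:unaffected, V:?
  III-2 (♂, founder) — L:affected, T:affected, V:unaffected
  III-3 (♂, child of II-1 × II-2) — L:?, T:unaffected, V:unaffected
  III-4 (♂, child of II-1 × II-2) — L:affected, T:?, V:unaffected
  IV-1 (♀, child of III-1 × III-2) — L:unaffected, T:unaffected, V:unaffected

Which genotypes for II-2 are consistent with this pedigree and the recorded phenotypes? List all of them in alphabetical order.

L/I-1 un ·: LL|Ll
L/I-2 un ·: LL|Ll
L/II-1 ? I-1×I-2: Ll|ll
L/II-2 un ·: Ll
L/III-1 un II-1×II-2: LL|Ll
L/III-2 aff ·: ll
L/III-3 ? II-1×II-2: LL|Ll|ll
L/III-4 aff II-1×II-2: ll
L/IV-1 un III-1×III-2: Ll
⇒ L over [I-1,I-2,II-1,II-2,III-1,III-2,III-3,III-4,IV-1]: 20 consistent
T/I-1 un ·: TT|Tt
T/I-2 aff ·: tt
T/II-1 ? I-1×I-2: Tt|tt
T/II-2 un ·: TT|Tt
T/III-1 un II-1×II-2: TT|Tt
T/III-2 aff ·: tt
T/III-3 un II-1×II-2: TT|Tt
T/III-4 ? II-1×II-2: TT|Tt|tt
T/IV-1 un III-1×III-2: Tt
⇒ T over [I-1,I-2,II-1,II-2,III-1,III-2,III-3,III-4,IV-1]: 43 consistent
V/I-1 un ·: VV|Vv
V/I-2 aff ·: vv
V/II-1 ? I-1×I-2: Vv|vv
V/II-2 un ·: VV|Vv
V/III-1 ? II-1×II-2: VV|Vv|vv
V/III-2 un ·: VV|Vv
V/III-3 un II-1×II-2: VV|Vv
V/III-4 un II-1×II-2: VV|Vv
V/IV-1 un III-1×III-2: VV|Vv
⇒ V over [I-1,I-2,II-1,II-2,III-1,III-2,III-3,III-4,IV-1]: 138 consistent

II-2 ∈ {Ll TT VV, Ll TT Vv, Ll Tt VV, Ll Tt Vv}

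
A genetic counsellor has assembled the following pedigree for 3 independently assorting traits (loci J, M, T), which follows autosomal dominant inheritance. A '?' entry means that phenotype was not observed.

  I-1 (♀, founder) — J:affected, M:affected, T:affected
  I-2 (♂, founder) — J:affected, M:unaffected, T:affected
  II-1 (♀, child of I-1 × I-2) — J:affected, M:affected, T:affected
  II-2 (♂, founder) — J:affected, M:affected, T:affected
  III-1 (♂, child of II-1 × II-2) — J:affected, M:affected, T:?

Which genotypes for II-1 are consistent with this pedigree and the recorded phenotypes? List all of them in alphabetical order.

II-1 ∈ {JJ Mm TT, JJ Mm Tt, Jj Mm TT, Jj Mm Tt}

J/I-1 aff ·: Jj|JJ
J/I-2 aff ·: Jj|JJ
J/II-1 aff I-1×I-2: Jj|JJ
J/II-2 aff ·: Jj|JJ
J/III-1 aff II-1×II-2: Jj|JJ
⇒ J over [I-1,I-2,II-1,II-2,III-1]: 24 consistent
M/I-1 aff ·: Mm|MM
M/I-2 un ·: mm
M/II-1 aff I-1×I-2: Mm
M/II-2 aff ·: Mm|MM
M/III-1 aff II-1×II-2: Mm|MM
⇒ M over [I-1,I-2,II-1,II-2,III-1]: 8 consistent
T/I-1 aff ·: Tt|TT
T/I-2 aff ·: Tt|TT
T/II-1 aff I-1×I-2: Tt|TT
T/II-2 aff ·: Tt|TT
T/III-1 ? II-1×II-2: tt|Tt|TT
⇒ T over [I-1,I-2,II-1,II-2,III-1]: 27 consistent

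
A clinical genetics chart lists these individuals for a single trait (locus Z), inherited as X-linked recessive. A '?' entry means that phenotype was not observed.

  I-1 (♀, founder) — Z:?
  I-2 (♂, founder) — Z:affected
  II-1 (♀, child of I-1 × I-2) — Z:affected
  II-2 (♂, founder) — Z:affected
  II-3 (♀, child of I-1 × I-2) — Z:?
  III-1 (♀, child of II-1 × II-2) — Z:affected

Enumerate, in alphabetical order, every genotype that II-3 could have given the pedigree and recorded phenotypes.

Z/I-1 ? ·: X^ZX^z|X^zX^z
Z/I-2 aff ·: X^zY
Z/II-1 aff I-1×I-2: X^zX^z
Z/II-2 aff ·: X^zY
Z/II-3 ? I-1×I-2: X^ZX^z|X^zX^z
Z/III-1 aff II-1×II-2: X^zX^z
⇒ Z over [I-1,I-2,II-1,II-2,II-3,III-1]: 3 consistent

II-3 ∈ {X^ZX^z, X^zX^z}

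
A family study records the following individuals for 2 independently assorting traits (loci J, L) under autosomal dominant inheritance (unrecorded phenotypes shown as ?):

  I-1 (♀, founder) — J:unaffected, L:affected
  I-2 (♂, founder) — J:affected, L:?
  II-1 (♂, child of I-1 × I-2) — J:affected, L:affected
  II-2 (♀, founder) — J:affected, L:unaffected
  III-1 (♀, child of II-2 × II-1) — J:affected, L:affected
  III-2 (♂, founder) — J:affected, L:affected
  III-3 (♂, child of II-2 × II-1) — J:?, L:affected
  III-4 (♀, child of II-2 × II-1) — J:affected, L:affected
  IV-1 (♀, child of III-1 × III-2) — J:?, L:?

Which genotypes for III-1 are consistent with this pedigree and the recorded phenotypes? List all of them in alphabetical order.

III-1 ∈ {JJ Ll, Jj Ll}

J/I-1 un ·: jj
J/I-2 aff ·: Jj|JJ
J/II-1 aff I-1×I-2: Jj
J/II-2 aff ·: Jj|JJ
J/III-1 aff II-2×II-1: Jj|JJ
J/III-2 aff ·: Jj|JJ
J/III-3 ? II-2×II-1: jj|Jj|JJ
J/III-4 aff II-2×II-1: Jj|JJ
J/IV-1 ? III-1×III-2: jj|Jj|JJ
⇒ J over [I-1,I-2,II-1,II-2,III-1,III-2,III-3,III-4,IV-1]: 160 consistent
L/I-1 aff ·: Ll|LL
L/I-2 ? ·: ll|Ll|LL
L/II-1 aff I-1×I-2: Ll|LL
L/II-2 un ·: ll
L/III-1 aff II-2×II-1: Ll
L/III-2 aff ·: Ll|LL
L/III-3 aff II-2×II-1: Ll
L/III-4 aff II-2×II-1: Ll
L/IV-1 ? III-1×III-2: ll|Ll|LL
⇒ L over [I-1,I-2,II-1,II-2,III-1,III-2,III-3,III-4,IV-1]: 45 consistent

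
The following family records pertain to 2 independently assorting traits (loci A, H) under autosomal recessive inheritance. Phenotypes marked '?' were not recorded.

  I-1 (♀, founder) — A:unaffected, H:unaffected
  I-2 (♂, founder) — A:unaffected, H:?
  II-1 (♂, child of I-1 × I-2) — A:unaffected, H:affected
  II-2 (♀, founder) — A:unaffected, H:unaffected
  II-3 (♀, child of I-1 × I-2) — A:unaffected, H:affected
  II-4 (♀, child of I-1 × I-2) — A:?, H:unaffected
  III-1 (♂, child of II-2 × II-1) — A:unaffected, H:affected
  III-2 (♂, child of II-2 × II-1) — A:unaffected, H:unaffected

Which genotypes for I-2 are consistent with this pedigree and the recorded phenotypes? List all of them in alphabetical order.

A/I-1 un ·: AA|Aa
A/I-2 un ·: AA|Aa
A/II-1 un I-1×I-2: AA|Aa
A/II-2 un ·: AA|Aa
A/II-3 un I-1×I-2: AA|Aa
A/II-4 ? I-1×I-2: AA|Aa|aa
A/III-1 un II-2×II-1: AA|Aa
A/III-2 un II-2×II-1: AA|Aa
⇒ A over [I-1,I-2,II-1,II-2,II-3,II-4,III-1,III-2]: 187 consistent
H/I-1 un ·: Hh
H/I-2 ? ·: Hh|hh
H/II-1 aff I-1×I-2: hh
H/II-2 un ·: Hh
H/II-3 aff I-1×I-2: hh
H/II-4 un I-1×I-2: HH|Hh
H/III-1 aff II-2×II-1: hh
H/III-2 un II-2×II-1: Hh
⇒ H over [I-1,I-2,II-1,II-2,II-3,II-4,III-1,III-2]: 3 consistent

I-2 ∈ {AA Hh, AA hh, Aa Hh, Aa hh}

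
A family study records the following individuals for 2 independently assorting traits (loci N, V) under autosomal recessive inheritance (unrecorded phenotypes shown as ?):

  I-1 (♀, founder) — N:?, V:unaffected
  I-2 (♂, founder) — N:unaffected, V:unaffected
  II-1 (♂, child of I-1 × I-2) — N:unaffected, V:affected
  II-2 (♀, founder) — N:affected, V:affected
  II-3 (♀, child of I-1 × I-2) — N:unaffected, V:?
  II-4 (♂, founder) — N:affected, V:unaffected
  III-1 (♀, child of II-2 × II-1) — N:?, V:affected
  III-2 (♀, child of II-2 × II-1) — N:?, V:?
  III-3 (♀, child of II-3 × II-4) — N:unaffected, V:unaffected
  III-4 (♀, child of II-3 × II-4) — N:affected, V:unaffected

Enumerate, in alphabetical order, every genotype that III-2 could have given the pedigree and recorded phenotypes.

III-2 ∈ {Nn vv, nn vv}

N/I-1 ? ·: NN|Nn|nn
N/I-2 un ·: NN|Nn
N/II-1 un I-1×I-2: NN|Nn
N/II-2 aff ·: nn
N/II-3 un I-1×I-2: Nn
N/II-4 aff ·: nn
N/III-1 ? II-2×II-1: Nn|nn
N/III-2 ? II-2×II-1: Nn|nn
N/III-3 un II-3×II-4: Nn
N/III-4 aff II-3×II-4: nn
⇒ N over [I-1,I-2,II-1,II-2,II-3,II-4,III-1,III-2,III-3,III-4]: 23 consistent
V/I-1 un ·: Vv
V/I-2 un ·: Vv
V/II-1 aff I-1×I-2: vv
V/II-2 aff ·: vv
V/II-3 ? I-1×I-2: VV|Vv|vv
V/II-4 un ·: VV|Vv
V/III-1 aff II-2×II-1: vv
V/III-2 ? II-2×II-1: vv
V/III-3 un II-3×II-4: VV|Vv
V/III-4 un II-3×II-4: VV|Vv
⇒ V over [I-1,I-2,II-1,II-2,II-3,II-4,III-1,III-2,III-3,III-4]: 15 consistent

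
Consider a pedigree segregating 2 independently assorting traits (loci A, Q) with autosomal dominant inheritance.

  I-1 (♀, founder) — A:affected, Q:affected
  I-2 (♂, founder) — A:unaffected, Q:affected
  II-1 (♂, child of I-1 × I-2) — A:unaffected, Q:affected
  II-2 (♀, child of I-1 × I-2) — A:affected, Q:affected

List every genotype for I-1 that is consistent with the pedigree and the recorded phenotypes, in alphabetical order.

A/I-1 aff ·: Aa
A/I-2 un ·: aa
A/II-1 un I-1×I-2: aa
A/II-2 aff I-1×I-2: Aa
⇒ A over [I-1,I-2,II-1,II-2]: 1 consistent
Q/I-1 aff ·: Qq|QQ
Q/I-2 aff ·: Qq|QQ
Q/II-1 aff I-1×I-2: Qq|QQ
Q/II-2 aff I-1×I-2: Qq|QQ
⇒ Q over [I-1,I-2,II-1,II-2]: 13 consistent

I-1 ∈ {Aa QQ, Aa Qq}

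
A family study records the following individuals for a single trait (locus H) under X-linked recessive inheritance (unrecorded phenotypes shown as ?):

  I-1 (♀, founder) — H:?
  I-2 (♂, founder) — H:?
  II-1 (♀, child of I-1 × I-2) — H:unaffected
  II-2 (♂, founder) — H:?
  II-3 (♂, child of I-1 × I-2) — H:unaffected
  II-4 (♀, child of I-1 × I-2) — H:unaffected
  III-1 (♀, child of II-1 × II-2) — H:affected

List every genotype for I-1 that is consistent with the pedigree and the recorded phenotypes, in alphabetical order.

I-1 ∈ {X^HX^H, X^HX^h}

H/I-1 ? ·: X^HX^H|X^HX^h
H/I-2 ? ·: X^HY|X^hY
H/II-1 un I-1×I-2: X^HX^h
H/II-2 ? ·: X^hY
H/II-3 un I-1×I-2: X^HY
H/II-4 un I-1×I-2: X^HX^H|X^HX^h
H/III-1 aff II-1×II-2: X^hX^h
⇒ H over [I-1,I-2,II-1,II-2,II-3,II-4,III-1]: 4 consistent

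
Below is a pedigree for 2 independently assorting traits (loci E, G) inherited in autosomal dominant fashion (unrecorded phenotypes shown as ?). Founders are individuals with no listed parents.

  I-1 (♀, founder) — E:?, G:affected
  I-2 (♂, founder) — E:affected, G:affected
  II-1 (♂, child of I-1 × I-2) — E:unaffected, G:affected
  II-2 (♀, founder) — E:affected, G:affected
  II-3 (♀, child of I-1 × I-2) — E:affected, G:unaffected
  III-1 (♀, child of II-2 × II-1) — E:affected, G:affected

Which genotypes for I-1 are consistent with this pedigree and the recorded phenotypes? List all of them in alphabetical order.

E/I-1 ? ·: ee|Ee
E/I-2 aff ·: Ee
E/II-1 un I-1×I-2: ee
E/II-2 aff ·: Ee|EE
E/II-3 aff I-1×I-2: Ee|EE
E/III-1 aff II-2×II-1: Ee
⇒ E over [I-1,I-2,II-1,II-2,II-3,III-1]: 6 consistent
G/I-1 aff ·: Gg
G/I-2 aff ·: Gg
G/II-1 aff I-1×I-2: Gg|GG
G/II-2 aff ·: Gg|GG
G/II-3 un I-1×I-2: gg
G/III-1 aff II-2×II-1: Gg|GG
⇒ G over [I-1,I-2,II-1,II-2,II-3,III-1]: 7 consistent

I-1 ∈ {Ee Gg, ee Gg}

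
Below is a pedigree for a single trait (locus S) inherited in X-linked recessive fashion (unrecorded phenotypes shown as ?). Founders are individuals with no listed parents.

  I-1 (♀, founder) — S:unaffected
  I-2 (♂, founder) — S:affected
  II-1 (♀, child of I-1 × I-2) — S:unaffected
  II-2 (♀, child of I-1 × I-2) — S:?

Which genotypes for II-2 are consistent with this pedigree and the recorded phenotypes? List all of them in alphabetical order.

II-2 ∈ {X^SX^s, X^sX^s}

S/I-1 un ·: X^SX^S|X^SX^s
S/I-2 aff ·: X^sY
S/II-1 un I-1×I-2: X^SX^s
S/II-2 ? I-1×I-2: X^SX^s|X^sX^s
⇒ S over [I-1,I-2,II-1,II-2]: 3 consistent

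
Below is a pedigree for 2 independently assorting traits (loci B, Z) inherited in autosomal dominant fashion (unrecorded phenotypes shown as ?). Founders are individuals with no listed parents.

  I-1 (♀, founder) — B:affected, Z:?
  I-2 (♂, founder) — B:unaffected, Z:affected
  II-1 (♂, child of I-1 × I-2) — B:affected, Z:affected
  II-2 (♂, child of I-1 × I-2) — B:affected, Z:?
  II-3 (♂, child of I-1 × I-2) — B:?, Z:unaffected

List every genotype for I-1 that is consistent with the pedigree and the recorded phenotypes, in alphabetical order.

I-1 ∈ {BB Zz, BB zz, Bb Zz, Bb zz}

B/I-1 aff ·: Bb|BB
B/I-2 un ·: bb
B/II-1 aff I-1×I-2: Bb
B/II-2 aff I-1×I-2: Bb
B/II-3 ? I-1×I-2: bb|Bb
⇒ B over [I-1,I-2,II-1,II-2,II-3]: 3 consistent
Z/I-1 ? ·: zz|Zz
Z/I-2 aff ·: Zz
Z/II-1 aff I-1×I-2: Zz|ZZ
Z/II-2 ? I-1×I-2: zz|Zz|ZZ
Z/II-3 un I-1×I-2: zz
⇒ Z over [I-1,I-2,II-1,II-2,II-3]: 8 consistent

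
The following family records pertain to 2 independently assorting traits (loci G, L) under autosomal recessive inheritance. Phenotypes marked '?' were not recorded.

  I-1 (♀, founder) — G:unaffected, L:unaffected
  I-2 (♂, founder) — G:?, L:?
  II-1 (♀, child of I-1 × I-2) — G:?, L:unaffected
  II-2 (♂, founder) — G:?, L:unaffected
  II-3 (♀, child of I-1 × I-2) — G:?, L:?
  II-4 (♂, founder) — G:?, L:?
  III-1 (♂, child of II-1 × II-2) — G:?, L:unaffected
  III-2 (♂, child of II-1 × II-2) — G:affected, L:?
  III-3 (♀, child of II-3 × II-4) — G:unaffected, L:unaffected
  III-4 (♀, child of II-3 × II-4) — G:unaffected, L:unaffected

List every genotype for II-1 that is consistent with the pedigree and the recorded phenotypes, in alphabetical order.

II-1 ∈ {Gg LL, Gg Ll, gg LL, gg Ll}

G/I-1 un ·: GG|Gg
G/I-2 ? ·: GG|Gg|gg
G/II-1 ? I-1×I-2: Gg|gg
G/II-2 ? ·: Gg|gg
G/II-3 ? I-1×I-2: GG|Gg|gg
G/II-4 ? ·: GG|Gg|gg
G/III-1 ? II-1×II-2: GG|Gg|gg
G/III-2 aff II-1×II-2: gg
G/III-3 un II-3×II-4: GG|Gg
G/III-4 un II-3×II-4: GG|Gg
⇒ G over [I-1,I-2,II-1,II-2,II-3,II-4,III-1,III-2,III-3,III-4]: 419 consistent
L/I-1 un ·: LL|Ll
L/I-2 ? ·: LL|Ll|ll
L/II-1 un I-1×I-2: LL|Ll
L/II-2 un ·: LL|Ll
L/II-3 ? I-1×I-2: LL|Ll|ll
L/II-4 ? ·: LL|Ll|ll
L/III-1 un II-1×II-2: LL|Ll
L/III-2 ? II-1×II-2: LL|Ll|ll
L/III-3 un II-3×II-4: LL|Ll
L/III-4 un II-3×II-4: LL|Ll
⇒ L over [I-1,I-2,II-1,II-2,II-3,II-4,III-1,III-2,III-3,III-4]: 935 consistent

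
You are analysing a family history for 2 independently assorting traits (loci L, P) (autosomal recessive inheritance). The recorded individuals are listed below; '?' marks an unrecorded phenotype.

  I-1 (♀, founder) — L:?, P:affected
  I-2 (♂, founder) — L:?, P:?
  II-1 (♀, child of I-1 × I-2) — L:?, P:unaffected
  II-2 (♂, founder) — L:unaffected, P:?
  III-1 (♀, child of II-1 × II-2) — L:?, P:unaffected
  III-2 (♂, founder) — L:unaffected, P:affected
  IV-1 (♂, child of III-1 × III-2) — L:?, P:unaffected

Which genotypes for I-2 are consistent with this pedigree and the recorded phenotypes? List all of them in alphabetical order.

I-2 ∈ {LL PP, LL Pp, Ll PP, Ll Pp, ll PP, ll Pp}

L/I-1 ? ·: LL|Ll|ll
L/I-2 ? ·: LL|Ll|ll
L/II-1 ? I-1×I-2: LL|Ll|ll
L/II-2 un ·: LL|Ll
L/III-1 ? II-1×II-2: LL|Ll|ll
L/III-2 un ·: LL|Ll
L/IV-1 ? III-1×III-2: LL|Ll|ll
⇒ L over [I-1,I-2,II-1,II-2,III-1,III-2,IV-1]: 229 consistent
P/I-1 aff ·: pp
P/I-2 ? ·: PP|Pp
P/II-1 un I-1×I-2: Pp
P/II-2 ? ·: PP|Pp|pp
P/III-1 un II-1×II-2: PP|Pp
P/III-2 aff ·: pp
P/IV-1 un III-1×III-2: Pp
⇒ P over [I-1,I-2,II-1,II-2,III-1,III-2,IV-1]: 10 consistent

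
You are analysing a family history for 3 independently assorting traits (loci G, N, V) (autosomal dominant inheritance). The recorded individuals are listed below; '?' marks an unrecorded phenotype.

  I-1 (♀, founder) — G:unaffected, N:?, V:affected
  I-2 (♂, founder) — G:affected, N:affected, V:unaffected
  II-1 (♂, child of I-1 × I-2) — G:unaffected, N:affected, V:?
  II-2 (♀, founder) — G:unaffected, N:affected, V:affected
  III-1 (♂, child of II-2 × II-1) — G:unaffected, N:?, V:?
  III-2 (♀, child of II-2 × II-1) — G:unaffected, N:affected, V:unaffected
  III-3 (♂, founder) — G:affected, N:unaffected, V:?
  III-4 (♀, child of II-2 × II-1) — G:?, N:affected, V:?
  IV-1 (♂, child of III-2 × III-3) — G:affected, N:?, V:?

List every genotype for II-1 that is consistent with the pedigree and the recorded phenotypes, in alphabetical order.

G/I-1 un ·: gg
G/I-2 aff ·: Gg
G/II-1 un I-1×I-2: gg
G/II-2 un ·: gg
G/III-1 un II-2×II-1: gg
G/III-2 un II-2×II-1: gg
G/III-3 aff ·: Gg|GG
G/III-4 ? II-2×II-1: gg
G/IV-1 aff III-2×III-3: Gg
⇒ G over [I-1,I-2,II-1,II-2,III-1,III-2,III-3,III-4,IV-1]: 2 consistent
N/I-1 ? ·: nn|Nn|NN
N/I-2 aff ·: Nn|NN
N/II-1 aff I-1×I-2: Nn|NN
N/II-2 aff ·: Nn|NN
N/III-1 ? II-2×II-1: nn|Nn|NN
N/III-2 aff II-2×II-1: Nn|NN
N/III-3 un ·: nn
N/III-4 aff II-2×II-1: Nn|NN
N/IV-1 ? III-2×III-3: nn|Nn
⇒ N over [I-1,I-2,II-1,II-2,III-1,III-2,III-3,III-4,IV-1]: 202 consistent
V/I-1 aff ·: Vv|VV
V/I-2 un ·: vv
V/II-1 ? I-1×I-2: vv|Vv
V/II-2 aff ·: Vv
V/III-1 ? II-2×II-1: vv|Vv|VV
V/III-2 un II-2×II-1: vv
V/III-3 ? ·: vv|Vv|VV
V/III-4 ? II-2×II-1: vv|Vv|VV
V/IV-1 ? III-2×III-3: vv|Vv
⇒ V over [I-1,I-2,II-1,II-2,III-1,III-2,III-3,III-4,IV-1]: 88 consistent

II-1 ∈ {gg NN Vv, gg NN vv, gg Nn Vv, gg Nn vv}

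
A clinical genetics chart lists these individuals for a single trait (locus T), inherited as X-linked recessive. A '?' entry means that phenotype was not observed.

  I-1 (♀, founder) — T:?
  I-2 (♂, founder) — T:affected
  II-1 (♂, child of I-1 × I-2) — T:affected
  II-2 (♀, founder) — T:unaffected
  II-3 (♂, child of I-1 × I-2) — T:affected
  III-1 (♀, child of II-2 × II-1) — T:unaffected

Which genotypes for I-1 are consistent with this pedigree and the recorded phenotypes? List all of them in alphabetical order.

I-1 ∈ {X^TX^t, X^tX^t}

T/I-1 ? ·: X^TX^t|X^tX^t
T/I-2 aff ·: X^tY
T/II-1 aff I-1×I-2: X^tY
T/II-2 un ·: X^TX^T|X^TX^t
T/II-3 aff I-1×I-2: X^tY
T/III-1 un II-2×II-1: X^TX^t
⇒ T over [I-1,I-2,II-1,II-2,II-3,III-1]: 4 consistent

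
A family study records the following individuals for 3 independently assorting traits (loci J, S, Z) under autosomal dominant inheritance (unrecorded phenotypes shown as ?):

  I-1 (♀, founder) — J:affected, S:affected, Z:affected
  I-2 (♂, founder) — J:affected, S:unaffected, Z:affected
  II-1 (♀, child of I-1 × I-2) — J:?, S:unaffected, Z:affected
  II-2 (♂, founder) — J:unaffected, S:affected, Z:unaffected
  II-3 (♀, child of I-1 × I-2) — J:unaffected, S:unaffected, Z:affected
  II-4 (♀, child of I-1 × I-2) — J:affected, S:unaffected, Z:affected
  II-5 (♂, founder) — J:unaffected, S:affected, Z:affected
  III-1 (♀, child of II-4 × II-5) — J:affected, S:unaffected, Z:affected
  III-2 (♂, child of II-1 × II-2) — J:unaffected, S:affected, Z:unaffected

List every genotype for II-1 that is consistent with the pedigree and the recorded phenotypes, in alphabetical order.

II-1 ∈ {Jj ss Zz, jj ss Zz}

J/I-1 aff ·: Jj
J/I-2 aff ·: Jj
J/II-1 ? I-1×I-2: jj|Jj
J/II-2 un ·: jj
J/II-3 un I-1×I-2: jj
J/II-4 aff I-1×I-2: Jj|JJ
J/II-5 un ·: jj
J/III-1 aff II-4×II-5: Jj
J/III-2 un II-1×II-2: jj
⇒ J over [I-1,I-2,II-1,II-2,II-3,II-4,II-5,III-1,III-2]: 4 consistent
S/I-1 aff ·: Ss
S/I-2 un ·: ss
S/II-1 un I-1×I-2: ss
S/II-2 aff ·: Ss|SS
S/II-3 un I-1×I-2: ss
S/II-4 un I-1×I-2: ss
S/II-5 aff ·: Ss
S/III-1 un II-4×II-5: ss
S/III-2 aff II-1×II-2: Ss
⇒ S over [I-1,I-2,II-1,II-2,II-3,II-4,II-5,III-1,III-2]: 2 consistent
Z/I-1 aff ·: Zz|ZZ
Z/I-2 aff ·: Zz|ZZ
Z/II-1 aff I-1×I-2: Zz
Z/II-2 un ·: zz
Z/II-3 aff I-1×I-2: Zz|ZZ
Z/II-4 aff I-1×I-2: Zz|ZZ
Z/II-5 aff ·: Zz|ZZ
Z/III-1 aff II-4×II-5: Zz|ZZ
Z/III-2 un II-1×II-2: zz
⇒ Z over [I-1,I-2,II-1,II-2,II-3,II-4,II-5,III-1,III-2]: 42 consistent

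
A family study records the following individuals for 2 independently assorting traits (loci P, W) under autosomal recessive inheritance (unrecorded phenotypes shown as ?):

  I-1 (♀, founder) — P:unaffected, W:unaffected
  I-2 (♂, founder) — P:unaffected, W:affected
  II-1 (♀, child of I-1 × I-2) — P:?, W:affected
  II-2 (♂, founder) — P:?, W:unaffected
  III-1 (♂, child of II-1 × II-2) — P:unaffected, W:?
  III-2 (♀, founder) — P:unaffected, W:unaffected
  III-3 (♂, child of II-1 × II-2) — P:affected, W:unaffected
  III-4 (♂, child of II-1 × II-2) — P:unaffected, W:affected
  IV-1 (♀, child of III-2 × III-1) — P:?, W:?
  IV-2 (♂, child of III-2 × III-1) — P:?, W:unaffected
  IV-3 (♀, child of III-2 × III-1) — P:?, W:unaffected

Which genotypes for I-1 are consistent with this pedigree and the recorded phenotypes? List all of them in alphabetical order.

P/I-1 un ·: PP|Pp
P/I-2 un ·: PP|Pp
P/II-1 ? I-1×I-2: Pp|pp
P/II-2 ? ·: Pp|pp
P/III-1 un II-1×II-2: PP|Pp
P/III-2 un ·: PP|Pp
P/III-3 aff II-1×II-2: pp
P/III-4 un II-1×II-2: PP|Pp
P/IV-1 ? III-2×III-1: PP|Pp|pp
P/IV-2 ? III-2×III-1: PP|Pp|pp
P/IV-3 ? III-2×III-1: PP|Pp|pp
⇒ P over [I-1,I-2,II-1,II-2,III-1,III-2,III-3,III-4,IV-1,IV-2,IV-3]: 404 consistent
W/I-1 un ·: Ww
W/I-2 aff ·: ww
W/II-1 aff I-1×I-2: ww
W/II-2 un ·: Ww
W/III-1 ? II-1×II-2: Ww|ww
W/III-2 un ·: WW|Ww
W/III-3 un II-1×II-2: Ww
W/III-4 aff II-1×II-2: ww
W/IV-1 ? III-2×III-1: WW|Ww|ww
W/IV-2 un III-2×III-1: WW|Ww
W/IV-3 un III-2×III-1: WW|Ww
⇒ W over [I-1,I-2,II-1,II-2,III-1,III-2,III-3,III-4,IV-1,IV-2,IV-3]: 23 consistent

I-1 ∈ {PP Ww, Pp Ww}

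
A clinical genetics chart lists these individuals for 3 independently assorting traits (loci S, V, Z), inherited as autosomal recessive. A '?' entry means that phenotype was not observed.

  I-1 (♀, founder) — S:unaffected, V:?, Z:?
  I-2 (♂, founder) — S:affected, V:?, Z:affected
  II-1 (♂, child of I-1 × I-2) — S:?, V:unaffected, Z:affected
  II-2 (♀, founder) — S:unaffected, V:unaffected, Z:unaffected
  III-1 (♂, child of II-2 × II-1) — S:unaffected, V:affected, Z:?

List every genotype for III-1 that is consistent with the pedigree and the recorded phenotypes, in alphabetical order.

S/I-1 un ·: SS|Ss
S/I-2 aff ·: ss
S/II-1 ? I-1×I-2: Ss|ss
S/II-2 un ·: SS|Ss
S/III-1 un II-2×II-1: SS|Ss
⇒ S over [I-1,I-2,II-1,II-2,III-1]: 10 consistent
V/I-1 ? ·: VV|Vv|vv
V/I-2 ? ·: VV|Vv|vv
V/II-1 un I-1×I-2: Vv
V/II-2 un ·: Vv
V/III-1 aff II-2×II-1: vv
⇒ V over [I-1,I-2,II-1,II-2,III-1]: 7 consistent
Z/I-1 ? ·: Zz|zz
Z/I-2 aff ·: zz
Z/II-1 aff I-1×I-2: zz
Z/II-2 un ·: ZZ|Zz
Z/III-1 ? II-2×II-1: Zz|zz
⇒ Z over [I-1,I-2,II-1,II-2,III-1]: 6 consistent

III-1 ∈ {SS vv Zz, SS vv zz, Ss vv Zz, Ss vv zz}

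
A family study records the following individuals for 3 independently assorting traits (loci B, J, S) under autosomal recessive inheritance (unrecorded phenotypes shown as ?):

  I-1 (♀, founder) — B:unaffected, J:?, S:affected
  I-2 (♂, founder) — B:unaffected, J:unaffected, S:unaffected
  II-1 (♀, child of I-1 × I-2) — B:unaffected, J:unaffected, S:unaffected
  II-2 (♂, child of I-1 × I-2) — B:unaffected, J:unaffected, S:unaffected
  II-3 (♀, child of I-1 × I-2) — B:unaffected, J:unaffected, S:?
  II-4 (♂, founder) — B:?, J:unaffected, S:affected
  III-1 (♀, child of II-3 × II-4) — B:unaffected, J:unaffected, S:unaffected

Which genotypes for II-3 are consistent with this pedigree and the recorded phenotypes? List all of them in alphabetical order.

II-3 ∈ {BB JJ Ss, BB Jj Ss, Bb JJ Ss, Bb Jj Ss}

B/I-1 un ·: BB|Bb
B/I-2 un ·: BB|Bb
B/II-1 un I-1×I-2: BB|Bb
B/II-2 un I-1×I-2: BB|Bb
B/II-3 un I-1×I-2: BB|Bb
B/II-4 ? ·: BB|Bb|bb
B/III-1 un II-3×II-4: BB|Bb
⇒ B over [I-1,I-2,II-1,II-2,II-3,II-4,III-1]: 112 consistent
J/I-1 ? ·: JJ|Jj|jj
J/I-2 un ·: JJ|Jj
J/II-1 un I-1×I-2: JJ|Jj
J/II-2 un I-1×I-2: JJ|Jj
J/II-3 un I-1×I-2: JJ|Jj
J/II-4 un ·: JJ|Jj
J/III-1 un II-3×II-4: JJ|Jj
⇒ J over [I-1,I-2,II-1,II-2,II-3,II-4,III-1]: 95 consistent
S/I-1 aff ·: ss
S/I-2 un ·: SS|Ss
S/II-1 un I-1×I-2: Ss
S/II-2 un I-1×I-2: Ss
S/II-3 ? I-1×I-2: Ss
S/II-4 aff ·: ss
S/III-1 un II-3×II-4: Ss
⇒ S over [I-1,I-2,II-1,II-2,II-3,II-4,III-1]: 2 consistent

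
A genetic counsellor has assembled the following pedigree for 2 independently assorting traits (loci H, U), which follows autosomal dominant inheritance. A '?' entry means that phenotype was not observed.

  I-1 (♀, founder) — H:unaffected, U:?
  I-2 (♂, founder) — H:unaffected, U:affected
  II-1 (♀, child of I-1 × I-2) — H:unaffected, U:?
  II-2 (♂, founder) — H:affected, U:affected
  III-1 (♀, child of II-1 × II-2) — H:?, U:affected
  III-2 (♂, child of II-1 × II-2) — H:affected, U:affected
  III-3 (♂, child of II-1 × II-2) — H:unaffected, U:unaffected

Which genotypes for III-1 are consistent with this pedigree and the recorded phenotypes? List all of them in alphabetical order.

III-1 ∈ {Hh UU, Hh Uu, hh UU, hh Uu}

H/I-1 un ·: hh
H/I-2 un ·: hh
H/II-1 un I-1×I-2: hh
H/II-2 aff ·: Hh
H/III-1 ? II-1×II-2: hh|Hh
H/III-2 aff II-1×II-2: Hh
H/III-3 un II-1×II-2: hh
⇒ H over [I-1,I-2,II-1,II-2,III-1,III-2,III-3]: 2 consistent
U/I-1 ? ·: uu|Uu|UU
U/I-2 aff ·: Uu|UU
U/II-1 ? I-1×I-2: uu|Uu
U/II-2 aff ·: Uu
U/III-1 aff II-1×II-2: Uu|UU
U/III-2 aff II-1×II-2: Uu|UU
U/III-3 un II-1×II-2: uu
⇒ U over [I-1,I-2,II-1,II-2,III-1,III-2,III-3]: 22 consistent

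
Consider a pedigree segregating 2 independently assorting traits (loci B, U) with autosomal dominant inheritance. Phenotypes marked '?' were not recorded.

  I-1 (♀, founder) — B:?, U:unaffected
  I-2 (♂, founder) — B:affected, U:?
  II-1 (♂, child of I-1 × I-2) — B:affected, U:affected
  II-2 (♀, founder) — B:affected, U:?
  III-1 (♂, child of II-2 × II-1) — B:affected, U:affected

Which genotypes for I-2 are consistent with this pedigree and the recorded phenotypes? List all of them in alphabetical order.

B/I-1 ? ·: bb|Bb|BB
B/I-2 aff ·: Bb|BB
B/II-1 aff I-1×I-2: Bb|BB
B/II-2 aff ·: Bb|BB
B/III-1 aff II-2×II-1: Bb|BB
⇒ B over [I-1,I-2,II-1,II-2,III-1]: 32 consistent
U/I-1 un ·: uu
U/I-2 ? ·: Uu|UU
U/II-1 aff I-1×I-2: Uu
U/II-2 ? ·: uu|Uu|UU
U/III-1 aff II-2×II-1: Uu|UU
⇒ U over [I-1,I-2,II-1,II-2,III-1]: 10 consistent

I-2 ∈ {BB UU, BB Uu, Bb UU, Bb Uu}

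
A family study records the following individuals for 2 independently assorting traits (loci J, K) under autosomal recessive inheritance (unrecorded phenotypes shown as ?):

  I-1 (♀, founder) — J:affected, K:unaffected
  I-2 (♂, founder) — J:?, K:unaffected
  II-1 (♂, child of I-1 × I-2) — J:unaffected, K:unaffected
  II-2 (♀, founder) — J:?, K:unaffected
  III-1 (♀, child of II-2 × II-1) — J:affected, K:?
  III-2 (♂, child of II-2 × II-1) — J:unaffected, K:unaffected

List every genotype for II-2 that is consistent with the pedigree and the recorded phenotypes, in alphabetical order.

J/I-1 aff ·: jj
J/I-2 ? ·: JJ|Jj
J/II-1 un I-1×I-2: Jj
J/II-2 ? ·: Jj|jj
J/III-1 aff II-2×II-1: jj
J/III-2 un II-2×II-1: JJ|Jj
⇒ J over [I-1,I-2,II-1,II-2,III-1,III-2]: 6 consistent
K/I-1 un ·: KK|Kk
K/I-2 un ·: KK|Kk
K/II-1 un I-1×I-2: KK|Kk
K/II-2 un ·: KK|Kk
K/III-1 ? II-2×II-1: KK|Kk|kk
K/III-2 un II-2×II-1: KK|Kk
⇒ K over [I-1,I-2,II-1,II-2,III-1,III-2]: 50 consistent

II-2 ∈ {Jj KK, Jj Kk, jj KK, jj Kk}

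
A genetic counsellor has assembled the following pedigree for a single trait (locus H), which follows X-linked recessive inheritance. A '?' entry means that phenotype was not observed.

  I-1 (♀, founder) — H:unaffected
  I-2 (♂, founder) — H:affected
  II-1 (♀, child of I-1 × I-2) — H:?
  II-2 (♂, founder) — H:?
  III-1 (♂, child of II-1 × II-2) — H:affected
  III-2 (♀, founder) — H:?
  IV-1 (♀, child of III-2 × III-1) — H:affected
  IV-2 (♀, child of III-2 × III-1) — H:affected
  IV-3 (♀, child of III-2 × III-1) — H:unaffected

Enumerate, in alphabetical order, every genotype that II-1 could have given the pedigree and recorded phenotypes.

II-1 ∈ {X^HX^h, X^hX^h}

H/I-1 un ·: X^HX^H|X^HX^h
H/I-2 aff ·: X^hY
H/II-1 ? I-1×I-2: X^HX^h|X^hX^h
H/II-2 ? ·: X^HY|X^hY
H/III-1 aff II-1×II-2: X^hY
H/III-2 ? ·: X^HX^h
H/IV-1 aff III-2×III-1: X^hX^h
H/IV-2 aff III-2×III-1: X^hX^h
H/IV-3 un III-2×III-1: X^HX^h
⇒ H over [I-1,I-2,II-1,II-2,III-1,III-2,IV-1,IV-2,IV-3]: 6 consistent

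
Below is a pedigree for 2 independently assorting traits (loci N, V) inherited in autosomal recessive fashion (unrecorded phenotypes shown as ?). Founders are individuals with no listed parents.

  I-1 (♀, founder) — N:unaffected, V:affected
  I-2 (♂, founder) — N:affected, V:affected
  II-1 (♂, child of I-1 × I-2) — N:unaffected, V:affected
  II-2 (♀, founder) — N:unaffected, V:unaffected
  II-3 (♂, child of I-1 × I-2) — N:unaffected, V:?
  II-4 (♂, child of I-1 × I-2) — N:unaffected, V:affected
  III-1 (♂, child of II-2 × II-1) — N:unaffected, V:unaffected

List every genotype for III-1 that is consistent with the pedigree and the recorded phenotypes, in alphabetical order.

N/I-1 un ·: NN|Nn
N/I-2 aff ·: nn
N/II-1 un I-1×I-2: Nn
N/II-2 un ·: NN|Nn
N/II-3 un I-1×I-2: Nn
N/II-4 un I-1×I-2: Nn
N/III-1 un II-2×II-1: NN|Nn
⇒ N over [I-1,I-2,II-1,II-2,II-3,II-4,III-1]: 8 consistent
V/I-1 aff ·: vv
V/I-2 aff ·: vv
V/II-1 aff I-1×I-2: vv
V/II-2 un ·: VV|Vv
V/II-3 ? I-1×I-2: vv
V/II-4 aff I-1×I-2: vv
V/III-1 un II-2×II-1: Vv
⇒ V over [I-1,I-2,II-1,II-2,II-3,II-4,III-1]: 2 consistent

III-1 ∈ {NN Vv, Nn Vv}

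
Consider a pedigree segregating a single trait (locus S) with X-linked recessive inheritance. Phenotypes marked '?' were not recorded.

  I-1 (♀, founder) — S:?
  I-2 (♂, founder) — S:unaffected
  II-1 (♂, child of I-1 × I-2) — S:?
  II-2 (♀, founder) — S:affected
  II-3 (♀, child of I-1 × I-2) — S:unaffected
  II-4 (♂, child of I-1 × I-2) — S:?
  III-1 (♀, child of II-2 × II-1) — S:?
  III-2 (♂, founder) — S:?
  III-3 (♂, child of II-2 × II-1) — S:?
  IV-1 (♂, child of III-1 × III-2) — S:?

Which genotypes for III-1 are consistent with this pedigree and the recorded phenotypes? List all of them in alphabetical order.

S/I-1 ? ·: X^SX^S|X^SX^s|X^sX^s
S/I-2 un ·: X^SY
S/II-1 ? I-1×I-2: X^SY|X^sY
S/II-2 aff ·: X^sX^s
S/II-3 un I-1×I-2: X^SX^S|X^SX^s
S/II-4 ? I-1×I-2: X^SY|X^sY
S/III-1 ? II-2×II-1: X^SX^s|X^sX^s
S/III-2 ? ·: X^SY|X^sY
S/III-3 ? II-2×II-1: X^sY
S/IV-1 ? III-1×III-2: X^SY|X^sY
⇒ S over [I-1,I-2,II-1,II-2,II-3,II-4,III-1,III-2,III-3,IV-1]: 30 consistent

III-1 ∈ {X^SX^s, X^sX^s}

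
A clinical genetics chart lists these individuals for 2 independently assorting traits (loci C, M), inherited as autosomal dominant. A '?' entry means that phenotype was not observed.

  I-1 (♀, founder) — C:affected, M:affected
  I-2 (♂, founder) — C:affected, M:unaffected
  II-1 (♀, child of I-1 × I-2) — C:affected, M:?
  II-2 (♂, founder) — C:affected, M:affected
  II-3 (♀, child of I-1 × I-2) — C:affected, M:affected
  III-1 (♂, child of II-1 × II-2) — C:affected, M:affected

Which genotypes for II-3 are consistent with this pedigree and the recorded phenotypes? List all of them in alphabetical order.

II-3 ∈ {CC Mm, Cc Mm}

C/I-1 aff ·: Cc|CC
C/I-2 aff ·: Cc|CC
C/II-1 aff I-1×I-2: Cc|CC
C/II-2 aff ·: Cc|CC
C/II-3 aff I-1×I-2: Cc|CC
C/III-1 aff II-1×II-2: Cc|CC
⇒ C over [I-1,I-2,II-1,II-2,II-3,III-1]: 45 consistent
M/I-1 aff ·: Mm|MM
M/I-2 un ·: mm
M/II-1 ? I-1×I-2: mm|Mm
M/II-2 aff ·: Mm|MM
M/II-3 aff I-1×I-2: Mm
M/III-1 aff II-1×II-2: Mm|MM
⇒ M over [I-1,I-2,II-1,II-2,II-3,III-1]: 10 consistent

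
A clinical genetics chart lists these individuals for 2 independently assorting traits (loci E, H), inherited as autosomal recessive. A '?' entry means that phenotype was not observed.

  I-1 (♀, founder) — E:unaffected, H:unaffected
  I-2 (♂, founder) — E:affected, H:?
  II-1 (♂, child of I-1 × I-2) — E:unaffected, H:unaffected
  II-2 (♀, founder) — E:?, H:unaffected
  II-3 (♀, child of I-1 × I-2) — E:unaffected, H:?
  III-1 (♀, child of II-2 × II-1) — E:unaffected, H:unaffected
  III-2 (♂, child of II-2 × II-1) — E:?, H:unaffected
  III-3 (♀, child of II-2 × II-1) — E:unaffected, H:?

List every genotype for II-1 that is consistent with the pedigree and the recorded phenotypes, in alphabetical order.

II-1 ∈ {Ee HH, Ee Hh}

E/I-1 un ·: EE|Ee
E/I-2 aff ·: ee
E/II-1 un I-1×I-2: Ee
E/II-2 ? ·: EE|Ee|ee
E/II-3 un I-1×I-2: Ee
E/III-1 un II-2×II-1: EE|Ee
E/III-2 ? II-2×II-1: EE|Ee|ee
E/III-3 un II-2×II-1: EE|Ee
⇒ E over [I-1,I-2,II-1,II-2,II-3,III-1,III-2,III-3]: 44 consistent
H/I-1 un ·: HH|Hh
H/I-2 ? ·: HH|Hh|hh
H/II-1 un I-1×I-2: HH|Hh
H/II-2 un ·: HH|Hh
H/II-3 ? I-1×I-2: HH|Hh|hh
H/III-1 un II-2×II-1: HH|Hh
H/III-2 un II-2×II-1: HH|Hh
H/III-3 ? II-2×II-1: HH|Hh|hh
⇒ H over [I-1,I-2,II-1,II-2,II-3,III-1,III-2,III-3]: 272 consistent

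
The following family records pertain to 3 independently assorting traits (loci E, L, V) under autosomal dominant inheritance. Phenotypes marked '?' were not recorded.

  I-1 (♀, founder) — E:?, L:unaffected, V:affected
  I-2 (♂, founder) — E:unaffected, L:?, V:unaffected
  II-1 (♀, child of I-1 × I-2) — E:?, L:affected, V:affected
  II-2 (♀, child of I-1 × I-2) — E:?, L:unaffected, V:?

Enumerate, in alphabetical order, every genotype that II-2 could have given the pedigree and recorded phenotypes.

II-2 ∈ {Ee ll Vv, Ee ll vv, ee ll Vv, ee ll vv}

E/I-1 ? ·: ee|Ee|EE
E/I-2 un ·: ee
E/II-1 ? I-1×I-2: ee|Ee
E/II-2 ? I-1×I-2: ee|Ee
⇒ E over [I-1,I-2,II-1,II-2]: 6 consistent
L/I-1 un ·: ll
L/I-2 ? ·: Ll
L/II-1 aff I-1×I-2: Ll
L/II-2 un I-1×I-2: ll
⇒ L over [I-1,I-2,II-1,II-2]: 1 consistent
V/I-1 aff ·: Vv|VV
V/I-2 un ·: vv
V/II-1 aff I-1×I-2: Vv
V/II-2 ? I-1×I-2: vv|Vv
⇒ V over [I-1,I-2,II-1,II-2]: 3 consistent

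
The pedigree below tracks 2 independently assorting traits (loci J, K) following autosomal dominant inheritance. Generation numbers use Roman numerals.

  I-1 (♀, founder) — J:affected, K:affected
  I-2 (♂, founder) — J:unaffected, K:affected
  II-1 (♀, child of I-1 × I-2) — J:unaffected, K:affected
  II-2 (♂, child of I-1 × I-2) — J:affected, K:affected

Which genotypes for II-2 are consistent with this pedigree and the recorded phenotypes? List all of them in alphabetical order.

II-2 ∈ {Jj KK, Jj Kk}

J/I-1 aff ·: Jj
J/I-2 un ·: jj
J/II-1 un I-1×I-2: jj
J/II-2 aff I-1×I-2: Jj
⇒ J over [I-1,I-2,II-1,II-2]: 1 consistent
K/I-1 aff ·: Kk|KK
K/I-2 aff ·: Kk|KK
K/II-1 aff I-1×I-2: Kk|KK
K/II-2 aff I-1×I-2: Kk|KK
⇒ K over [I-1,I-2,II-1,II-2]: 13 consistent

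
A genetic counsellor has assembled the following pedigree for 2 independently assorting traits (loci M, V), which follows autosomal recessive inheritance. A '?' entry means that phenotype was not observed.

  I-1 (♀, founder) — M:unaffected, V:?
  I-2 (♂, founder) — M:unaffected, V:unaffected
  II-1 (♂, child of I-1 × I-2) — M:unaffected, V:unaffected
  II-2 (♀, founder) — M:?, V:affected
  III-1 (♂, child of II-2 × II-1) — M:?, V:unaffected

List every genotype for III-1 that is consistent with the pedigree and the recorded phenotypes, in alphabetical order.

M/I-1 un ·: MM|Mm
M/I-2 un ·: MM|Mm
M/II-1 un I-1×I-2: MM|Mm
M/II-2 ? ·: MM|Mm|mm
M/III-1 ? II-2×II-1: MM|Mm|mm
⇒ M over [I-1,I-2,II-1,II-2,III-1]: 37 consistent
V/I-1 ? ·: VV|Vv|vv
V/I-2 un ·: VV|Vv
V/II-1 un I-1×I-2: VV|Vv
V/II-2 aff ·: vv
V/III-1 un II-2×II-1: Vv
⇒ V over [I-1,I-2,II-1,II-2,III-1]: 9 consistent

III-1 ∈ {MM Vv, Mm Vv, mm Vv}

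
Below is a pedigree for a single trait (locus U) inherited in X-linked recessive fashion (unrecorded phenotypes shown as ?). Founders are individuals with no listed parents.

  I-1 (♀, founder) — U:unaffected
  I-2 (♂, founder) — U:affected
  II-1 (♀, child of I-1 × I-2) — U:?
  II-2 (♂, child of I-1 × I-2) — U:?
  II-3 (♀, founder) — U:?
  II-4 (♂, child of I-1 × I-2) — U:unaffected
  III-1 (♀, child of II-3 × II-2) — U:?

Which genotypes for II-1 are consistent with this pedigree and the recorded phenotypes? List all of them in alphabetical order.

II-1 ∈ {X^UX^u, X^uX^u}

U/I-1 un ·: X^UX^U|X^UX^u
U/I-2 aff ·: X^uY
U/II-1 ? I-1×I-2: X^UX^u|X^uX^u
U/II-2 ? I-1×I-2: X^UY|X^uY
U/II-3 ? ·: X^UX^U|X^UX^u|X^uX^u
U/II-4 un I-1×I-2: X^UY
U/III-1 ? II-3×II-2: X^UX^U|X^UX^u|X^uX^u
⇒ U over [I-1,I-2,II-1,II-2,II-3,II-4,III-1]: 20 consistent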